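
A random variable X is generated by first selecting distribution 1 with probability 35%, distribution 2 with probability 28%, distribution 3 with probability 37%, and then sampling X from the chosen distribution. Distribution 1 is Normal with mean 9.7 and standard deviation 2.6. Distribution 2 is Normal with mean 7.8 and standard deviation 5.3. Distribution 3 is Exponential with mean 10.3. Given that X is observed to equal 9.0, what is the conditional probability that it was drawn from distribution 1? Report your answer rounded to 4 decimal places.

Likelihoods f(9.0 | ·): 1: 0.147978; 2: 0.0733673; 3: 0.0405212.
Posterior ∝ prior × likelihood. Numerator for 1: 0.35·0.147978 = 0.0517923.
Normalizing constant: 0.35·0.147978 + 0.28·0.0733673 + 0.37·0.0405212 = 0.0873279.
P(1 | observation) = 0.0517923 / 0.0873279 = 0.593078.

0.5931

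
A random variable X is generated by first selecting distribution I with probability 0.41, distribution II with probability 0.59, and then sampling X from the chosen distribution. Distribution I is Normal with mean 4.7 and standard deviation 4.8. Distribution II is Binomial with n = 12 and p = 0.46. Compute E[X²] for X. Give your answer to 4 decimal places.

For each component E[X²] = Var + (mean)², giving I: 45.13; II: 33.4512.
Overall E[X²] = 0.41·45.13 + 0.59·33.4512 = 38.2395.

38.2395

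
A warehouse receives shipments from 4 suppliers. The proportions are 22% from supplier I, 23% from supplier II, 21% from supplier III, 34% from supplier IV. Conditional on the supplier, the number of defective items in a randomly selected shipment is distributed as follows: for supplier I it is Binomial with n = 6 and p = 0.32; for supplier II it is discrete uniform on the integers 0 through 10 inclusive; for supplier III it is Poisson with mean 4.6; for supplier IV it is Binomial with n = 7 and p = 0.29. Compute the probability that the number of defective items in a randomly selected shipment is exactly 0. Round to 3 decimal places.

Conditional on each supplier, P(X = 0): I: 0.0988675; II: 0.0909091; III: 0.0100518; IV: 0.0909512.
By total probability, P(X = 0) = 0.22·0.0988675 + 0.23·0.0909091 + 0.21·0.0100518 + 0.34·0.0909512 = 0.0756942.

0.076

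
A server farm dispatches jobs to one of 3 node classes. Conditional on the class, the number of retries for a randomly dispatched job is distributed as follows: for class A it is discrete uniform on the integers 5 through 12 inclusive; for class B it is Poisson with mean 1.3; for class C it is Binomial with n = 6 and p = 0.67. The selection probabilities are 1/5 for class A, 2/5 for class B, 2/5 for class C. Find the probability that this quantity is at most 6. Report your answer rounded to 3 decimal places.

Conditional on each class, P(X ≤ 6): A: 0.25; B: 0.999596; C: 1.
By total probability, P(X ≤ 6) = 0.2·0.25 + 0.4·0.999596 + 0.4·1 = 0.849839.

0.850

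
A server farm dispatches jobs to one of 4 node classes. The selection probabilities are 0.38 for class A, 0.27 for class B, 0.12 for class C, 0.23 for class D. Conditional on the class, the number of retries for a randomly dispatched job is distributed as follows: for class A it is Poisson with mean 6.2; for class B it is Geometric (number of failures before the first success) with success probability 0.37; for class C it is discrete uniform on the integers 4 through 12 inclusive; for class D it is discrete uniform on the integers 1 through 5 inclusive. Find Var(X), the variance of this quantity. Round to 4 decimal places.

Per component, A: μ=6.2, E[X²]=44.64; B: μ=1.7027, E[X²]=7.5011; C: μ=8, E[X²]=70.6667; D: μ=3, E[X²]=11.
E[X] = 0.38·6.2 + 0.27·1.7027 + 0.12·8 + 0.23·3 = 4.46573.
E[X²] = 0.38·44.64 + 0.27·7.5011 + 0.12·70.6667 + 0.23·11 = 29.9985.
Var(X) = E[X²] − (E[X])² = 29.9985 − 19.9427 = 10.0558.

10.0558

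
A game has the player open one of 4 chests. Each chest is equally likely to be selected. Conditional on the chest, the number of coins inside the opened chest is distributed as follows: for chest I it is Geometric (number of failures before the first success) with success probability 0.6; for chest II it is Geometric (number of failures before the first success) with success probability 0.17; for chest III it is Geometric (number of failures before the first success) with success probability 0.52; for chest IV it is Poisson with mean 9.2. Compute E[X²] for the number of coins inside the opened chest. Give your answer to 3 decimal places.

37.645

For each component E[X²] = Var + (mean)², giving I: 1.55556; II: 52.5571; III: 2.62722; IV: 93.84.
Overall E[X²] = 0.25·1.55556 + 0.25·52.5571 + 0.25·2.62722 + 0.25·93.84 = 37.645.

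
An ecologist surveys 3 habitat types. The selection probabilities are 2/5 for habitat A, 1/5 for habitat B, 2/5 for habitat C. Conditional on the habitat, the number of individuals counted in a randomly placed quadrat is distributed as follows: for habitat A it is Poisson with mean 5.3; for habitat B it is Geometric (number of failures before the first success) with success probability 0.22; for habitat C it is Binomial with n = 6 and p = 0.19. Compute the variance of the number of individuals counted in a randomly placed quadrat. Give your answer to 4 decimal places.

Per component, A: μ=5.3, E[X²]=33.39; B: μ=3.54545, E[X²]=28.686; C: μ=1.14, E[X²]=2.223.
E[X] = 0.4·5.3 + 0.2·3.54545 + 0.4·1.14 = 3.28509.
E[X²] = 0.4·33.39 + 0.2·28.686 + 0.4·2.223 = 19.9824.
Var(X) = E[X²] − (E[X])² = 19.9824 − 10.7918 = 9.19057.

9.1906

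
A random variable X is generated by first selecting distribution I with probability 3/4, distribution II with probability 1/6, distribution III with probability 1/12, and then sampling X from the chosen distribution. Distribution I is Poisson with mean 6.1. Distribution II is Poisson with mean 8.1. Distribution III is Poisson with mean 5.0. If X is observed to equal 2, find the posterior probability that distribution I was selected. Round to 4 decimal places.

Likelihoods P(X=2 | ·): I: 0.0417286; II: 0.0099576; III: 0.0842243.
Posterior ∝ prior × likelihood. Numerator for I: 0.75·0.0417286 = 0.0312964.
Normalizing constant: 0.75·0.0417286 + 0.166667·0.0099576 + 0.0833333·0.0842243 = 0.0399747.
P(I | observation) = 0.0312964 / 0.0399747 = 0.782905.

0.7829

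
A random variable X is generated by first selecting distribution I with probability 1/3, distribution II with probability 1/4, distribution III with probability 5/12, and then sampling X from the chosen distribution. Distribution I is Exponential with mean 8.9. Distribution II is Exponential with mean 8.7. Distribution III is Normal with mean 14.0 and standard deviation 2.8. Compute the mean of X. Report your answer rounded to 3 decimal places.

Component means — I: 8.9; II: 8.7; III: 14.
E[X] = 0.333333·8.9 + 0.25·8.7 + 0.416667·14 = 10.975.

10.975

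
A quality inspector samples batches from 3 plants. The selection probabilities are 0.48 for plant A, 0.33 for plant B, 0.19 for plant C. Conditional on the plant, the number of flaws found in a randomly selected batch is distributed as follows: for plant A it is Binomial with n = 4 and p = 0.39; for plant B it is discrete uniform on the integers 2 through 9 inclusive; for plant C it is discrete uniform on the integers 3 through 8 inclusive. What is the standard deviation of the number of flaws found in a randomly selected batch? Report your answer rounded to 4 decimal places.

2.5726

Per component, A: μ=1.56, E[X²]=3.3852; B: μ=5.5, E[X²]=35.5; C: μ=5.5, E[X²]=33.1667.
E[X] = 0.48·1.56 + 0.33·5.5 + 0.19·5.5 = 3.6088.
E[X²] = 0.48·3.3852 + 0.33·35.5 + 0.19·33.1667 = 19.6416.
Var(X) = E[X²] − (E[X])² = 19.6416 − 13.0234 = 6.61813.
SD(X) = √6.61813 = 2.57257.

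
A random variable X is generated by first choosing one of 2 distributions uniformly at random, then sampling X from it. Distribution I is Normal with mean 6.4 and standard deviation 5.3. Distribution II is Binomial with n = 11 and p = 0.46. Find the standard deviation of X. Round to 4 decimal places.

Per component, I: μ=6.4, E[X²]=69.05; II: μ=5.06, E[X²]=28.336.
E[X] = 0.5·6.4 + 0.5·5.06 = 5.73.
E[X²] = 0.5·69.05 + 0.5·28.336 = 48.693.
Var(X) = E[X²] − (E[X])² = 48.693 − 32.8329 = 15.8601.
SD(X) = √15.8601 = 3.98247.

3.9825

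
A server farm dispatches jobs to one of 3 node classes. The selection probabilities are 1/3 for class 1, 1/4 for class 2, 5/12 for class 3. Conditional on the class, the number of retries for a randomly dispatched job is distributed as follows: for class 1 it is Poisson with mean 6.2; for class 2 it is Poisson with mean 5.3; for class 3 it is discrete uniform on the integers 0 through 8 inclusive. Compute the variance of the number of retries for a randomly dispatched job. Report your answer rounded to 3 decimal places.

7.085

Per component, 1: μ=6.2, E[X²]=44.64; 2: μ=5.3, E[X²]=33.39; 3: μ=4, E[X²]=22.6667.
E[X] = 0.333333·6.2 + 0.25·5.3 + 0.416667·4 = 5.05833.
E[X²] = 0.333333·44.64 + 0.25·33.39 + 0.416667·22.6667 = 32.6719.
Var(X) = E[X²] − (E[X])² = 32.6719 − 25.5867 = 7.08521.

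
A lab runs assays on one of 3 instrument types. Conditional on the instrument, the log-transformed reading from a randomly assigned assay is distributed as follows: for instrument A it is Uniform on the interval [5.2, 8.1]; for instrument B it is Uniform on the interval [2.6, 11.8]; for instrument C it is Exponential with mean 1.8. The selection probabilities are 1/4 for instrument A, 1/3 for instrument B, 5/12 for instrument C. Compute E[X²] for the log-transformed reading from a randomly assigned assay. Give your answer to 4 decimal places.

33.5619

For each component E[X²] = Var + (mean)², giving A: 44.9233; B: 58.8933; C: 6.48.
Overall E[X²] = 0.25·44.9233 + 0.333333·58.8933 + 0.416667·6.48 = 33.5619.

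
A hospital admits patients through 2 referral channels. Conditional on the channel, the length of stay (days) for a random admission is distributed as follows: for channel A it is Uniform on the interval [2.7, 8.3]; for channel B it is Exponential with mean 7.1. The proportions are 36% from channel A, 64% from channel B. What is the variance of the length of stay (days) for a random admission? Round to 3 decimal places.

Per component, A: μ=5.5, E[X²]=32.8633; B: μ=7.1, E[X²]=100.82.
E[X] = 0.36·5.5 + 0.64·7.1 = 6.524.
E[X²] = 0.36·32.8633 + 0.64·100.82 = 76.3556.
Var(X) = E[X²] − (E[X])² = 76.3556 − 42.5626 = 33.793.

33.793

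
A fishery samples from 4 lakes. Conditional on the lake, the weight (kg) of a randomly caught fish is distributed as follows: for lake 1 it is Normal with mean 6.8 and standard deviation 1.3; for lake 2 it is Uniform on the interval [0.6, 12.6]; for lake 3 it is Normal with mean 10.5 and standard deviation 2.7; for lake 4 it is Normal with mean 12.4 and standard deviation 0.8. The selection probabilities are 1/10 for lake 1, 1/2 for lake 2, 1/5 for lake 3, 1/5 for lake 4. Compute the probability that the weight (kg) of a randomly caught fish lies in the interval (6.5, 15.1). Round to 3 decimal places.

0.691

Conditional on each lake, P(6.5 < X < 15.1): 1: 0.591253; 2: 0.508333; 3: 0.886543; 4: 0.999631.
By total probability, P(6.5 < X < 15.1) = 0.1·0.591253 + 0.5·0.508333 + 0.2·0.886543 + 0.2·0.999631 = 0.690527.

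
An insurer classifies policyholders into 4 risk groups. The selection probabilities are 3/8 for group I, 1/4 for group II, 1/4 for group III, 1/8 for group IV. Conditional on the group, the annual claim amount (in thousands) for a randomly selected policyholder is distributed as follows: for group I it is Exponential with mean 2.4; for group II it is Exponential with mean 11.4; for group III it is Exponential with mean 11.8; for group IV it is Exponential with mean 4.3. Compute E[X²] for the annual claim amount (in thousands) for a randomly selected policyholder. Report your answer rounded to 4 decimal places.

143.5425

For each component E[X²] = Var + (mean)², giving I: 11.52; II: 259.92; III: 278.48; IV: 36.98.
Overall E[X²] = 0.375·11.52 + 0.25·259.92 + 0.25·278.48 + 0.125·36.98 = 143.543.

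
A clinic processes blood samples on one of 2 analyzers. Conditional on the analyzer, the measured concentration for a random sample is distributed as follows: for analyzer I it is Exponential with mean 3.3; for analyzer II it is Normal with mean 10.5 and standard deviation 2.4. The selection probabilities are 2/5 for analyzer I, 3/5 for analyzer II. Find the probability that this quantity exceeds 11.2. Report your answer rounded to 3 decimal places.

0.245

Conditional on each analyzer, P(X > 11.2): I: 0.0335761; II: 0.385271.
By total probability, P(X > 11.2) = 0.4·0.0335761 + 0.6·0.385271 = 0.244593.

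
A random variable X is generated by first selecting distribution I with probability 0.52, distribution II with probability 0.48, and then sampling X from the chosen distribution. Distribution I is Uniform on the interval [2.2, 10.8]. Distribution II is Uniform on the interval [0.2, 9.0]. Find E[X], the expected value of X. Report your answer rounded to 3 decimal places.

5.588

Component means — I: 6.5; II: 4.6.
E[X] = 0.52·6.5 + 0.48·4.6 = 5.588.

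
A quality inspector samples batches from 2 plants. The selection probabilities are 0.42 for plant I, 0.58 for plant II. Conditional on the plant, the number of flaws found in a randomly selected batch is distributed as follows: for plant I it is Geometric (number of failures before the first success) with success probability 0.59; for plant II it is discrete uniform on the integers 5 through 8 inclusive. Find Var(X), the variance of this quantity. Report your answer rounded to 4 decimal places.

Per component, I: μ=0.694915, E[X²]=1.66073; II: μ=6.5, E[X²]=43.5.
E[X] = 0.42·0.694915 + 0.58·6.5 = 4.06186.
E[X²] = 0.42·1.66073 + 0.58·43.5 = 25.9275.
Var(X) = E[X²] − (E[X])² = 25.9275 − 16.4987 = 9.42876.

9.4288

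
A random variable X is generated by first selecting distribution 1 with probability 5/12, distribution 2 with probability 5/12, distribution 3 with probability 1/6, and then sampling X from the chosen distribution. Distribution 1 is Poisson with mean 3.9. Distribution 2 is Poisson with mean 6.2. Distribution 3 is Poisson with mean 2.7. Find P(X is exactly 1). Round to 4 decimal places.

0.0684

Conditional on each component, P(X = 1): 1: 0.0789435; 2: 0.0125825; 3: 0.181455.
By total probability, P(X = 1) = 0.416667·0.0789435 + 0.416667·0.0125825 + 0.166667·0.181455 = 0.0683783.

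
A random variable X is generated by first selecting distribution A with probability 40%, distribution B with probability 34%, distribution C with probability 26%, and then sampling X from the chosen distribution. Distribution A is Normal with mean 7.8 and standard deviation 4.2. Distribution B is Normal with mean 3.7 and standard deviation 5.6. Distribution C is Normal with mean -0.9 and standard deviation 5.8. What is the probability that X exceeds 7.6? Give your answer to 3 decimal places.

Conditional on each component, P(X > 7.6): A: 0.51899; B: 0.24308; C: 0.0713899.
By total probability, P(X > 7.6) = 0.4·0.51899 + 0.34·0.24308 + 0.26·0.0713899 = 0.308805.

0.309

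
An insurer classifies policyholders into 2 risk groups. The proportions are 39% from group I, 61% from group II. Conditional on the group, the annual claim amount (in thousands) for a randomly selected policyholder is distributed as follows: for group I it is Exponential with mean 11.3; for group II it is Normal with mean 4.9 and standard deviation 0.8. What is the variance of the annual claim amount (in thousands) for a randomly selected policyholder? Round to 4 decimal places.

Per component, I: μ=11.3, E[X²]=255.38; II: μ=4.9, E[X²]=24.65.
E[X] = 0.39·11.3 + 0.61·4.9 = 7.396.
E[X²] = 0.39·255.38 + 0.61·24.65 = 114.635.
Var(X) = E[X²] − (E[X])² = 114.635 − 54.7008 = 59.9339.

59.9339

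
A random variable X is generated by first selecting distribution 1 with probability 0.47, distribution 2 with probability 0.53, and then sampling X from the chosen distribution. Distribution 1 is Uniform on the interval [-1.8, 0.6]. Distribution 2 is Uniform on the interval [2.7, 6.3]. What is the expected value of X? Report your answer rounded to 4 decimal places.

Component means — 1: -0.6; 2: 4.5.
E[X] = 0.47·-0.6 + 0.53·4.5 = 2.103.

2.1030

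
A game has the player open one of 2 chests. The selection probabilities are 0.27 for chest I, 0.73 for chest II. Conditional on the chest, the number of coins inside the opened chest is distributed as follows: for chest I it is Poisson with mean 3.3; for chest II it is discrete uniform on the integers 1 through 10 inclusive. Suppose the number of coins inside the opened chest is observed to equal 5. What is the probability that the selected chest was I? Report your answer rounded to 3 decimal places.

0.308

Likelihoods P(X=5 | ·): I: 0.120286; II: 0.1.
Posterior ∝ prior × likelihood. Numerator for I: 0.27·0.120286 = 0.0324773.
Normalizing constant: 0.27·0.120286 + 0.73·0.1 = 0.105477.
P(I | observation) = 0.0324773 / 0.105477 = 0.307908.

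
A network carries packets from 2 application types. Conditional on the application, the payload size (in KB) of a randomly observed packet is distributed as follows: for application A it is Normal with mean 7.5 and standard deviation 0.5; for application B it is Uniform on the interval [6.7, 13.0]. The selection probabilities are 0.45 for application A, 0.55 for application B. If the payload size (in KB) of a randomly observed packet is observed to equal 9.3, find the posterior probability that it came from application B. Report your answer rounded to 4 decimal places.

0.9937

Likelihoods f(9.3 | ·): A: 0.0012238; B: 0.15873.
Posterior ∝ prior × likelihood. Numerator for B: 0.55·0.15873 = 0.0873016.
Normalizing constant: 0.45·0.0012238 + 0.55·0.15873 = 0.0878523.
P(B | observation) = 0.0873016 / 0.0878523 = 0.993731.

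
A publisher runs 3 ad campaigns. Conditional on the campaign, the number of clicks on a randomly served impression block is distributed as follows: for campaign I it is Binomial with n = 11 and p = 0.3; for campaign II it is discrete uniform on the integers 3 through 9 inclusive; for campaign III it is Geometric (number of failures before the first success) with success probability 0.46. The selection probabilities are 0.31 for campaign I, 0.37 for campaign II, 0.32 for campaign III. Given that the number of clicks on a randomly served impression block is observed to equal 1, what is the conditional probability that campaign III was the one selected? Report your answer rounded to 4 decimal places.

0.7334

Likelihoods P(X=1 | ·): I: 0.0932168; II: 0; III: 0.2484.
Posterior ∝ prior × likelihood. Numerator for III: 0.32·0.2484 = 0.079488.
Normalizing constant: 0.31·0.0932168 + 0.37·0 + 0.32·0.2484 = 0.108385.
P(III | observation) = 0.079488 / 0.108385 = 0.733384.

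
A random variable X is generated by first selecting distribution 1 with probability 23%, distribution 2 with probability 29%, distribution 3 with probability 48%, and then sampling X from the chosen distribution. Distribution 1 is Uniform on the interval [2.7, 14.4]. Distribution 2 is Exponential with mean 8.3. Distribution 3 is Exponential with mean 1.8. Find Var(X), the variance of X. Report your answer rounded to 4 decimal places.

35.0725

Per component, 1: μ=8.55, E[X²]=84.51; 2: μ=8.3, E[X²]=137.78; 3: μ=1.8, E[X²]=6.48.
E[X] = 0.23·8.55 + 0.29·8.3 + 0.48·1.8 = 5.2375.
E[X²] = 0.23·84.51 + 0.29·137.78 + 0.48·6.48 = 62.5039.
Var(X) = E[X²] − (E[X])² = 62.5039 − 27.4314 = 35.0725.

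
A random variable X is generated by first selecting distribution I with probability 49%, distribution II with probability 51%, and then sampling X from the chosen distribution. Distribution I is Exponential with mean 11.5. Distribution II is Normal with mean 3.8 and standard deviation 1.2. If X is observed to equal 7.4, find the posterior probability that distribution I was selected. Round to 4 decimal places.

0.9224

Likelihoods f(7.4 | ·): I: 0.0456923; II: 0.00369321.
Posterior ∝ prior × likelihood. Numerator for I: 0.49·0.0456923 = 0.0223892.
Normalizing constant: 0.49·0.0456923 + 0.51·0.00369321 = 0.0242728.
P(I | observation) = 0.0223892 / 0.0242728 = 0.922401.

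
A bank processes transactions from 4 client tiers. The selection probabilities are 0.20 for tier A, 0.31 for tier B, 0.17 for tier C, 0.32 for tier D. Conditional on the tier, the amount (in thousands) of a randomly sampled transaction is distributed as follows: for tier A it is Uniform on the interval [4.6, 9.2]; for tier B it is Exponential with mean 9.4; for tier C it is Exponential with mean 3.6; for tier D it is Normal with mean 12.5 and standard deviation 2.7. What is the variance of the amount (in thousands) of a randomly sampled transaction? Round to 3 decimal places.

Per component, A: μ=6.9, E[X²]=49.3733; B: μ=9.4, E[X²]=176.72; C: μ=3.6, E[X²]=25.92; D: μ=12.5, E[X²]=163.54.
E[X] = 0.2·6.9 + 0.31·9.4 + 0.17·3.6 + 0.32·12.5 = 8.906.
E[X²] = 0.2·49.3733 + 0.31·176.72 + 0.17·25.92 + 0.32·163.54 = 121.397.
Var(X) = E[X²] − (E[X])² = 121.397 − 79.3168 = 42.0802.

42.080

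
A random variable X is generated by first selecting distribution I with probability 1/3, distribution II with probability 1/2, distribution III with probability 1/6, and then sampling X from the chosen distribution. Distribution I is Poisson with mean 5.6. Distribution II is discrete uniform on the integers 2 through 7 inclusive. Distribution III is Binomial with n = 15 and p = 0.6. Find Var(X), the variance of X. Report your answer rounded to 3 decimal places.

6.456

Per component, I: μ=5.6, E[X²]=36.96; II: μ=4.5, E[X²]=23.1667; III: μ=9, E[X²]=84.6.
E[X] = 0.333333·5.6 + 0.5·4.5 + 0.166667·9 = 5.61667.
E[X²] = 0.333333·36.96 + 0.5·23.1667 + 0.166667·84.6 = 38.0033.
Var(X) = E[X²] − (E[X])² = 38.0033 − 31.5469 = 6.45639.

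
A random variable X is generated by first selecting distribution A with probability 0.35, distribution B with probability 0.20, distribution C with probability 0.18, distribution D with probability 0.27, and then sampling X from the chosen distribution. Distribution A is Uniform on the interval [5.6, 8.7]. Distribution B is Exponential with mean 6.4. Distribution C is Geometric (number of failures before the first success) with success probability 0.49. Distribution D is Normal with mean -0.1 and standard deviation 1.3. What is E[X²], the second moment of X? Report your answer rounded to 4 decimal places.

35.5935

For each component E[X²] = Var + (mean)², giving A: 51.9233; B: 81.92; C: 3.20741; D: 1.7.
Overall E[X²] = 0.35·51.9233 + 0.2·81.92 + 0.18·3.20741 + 0.27·1.7 = 35.5935.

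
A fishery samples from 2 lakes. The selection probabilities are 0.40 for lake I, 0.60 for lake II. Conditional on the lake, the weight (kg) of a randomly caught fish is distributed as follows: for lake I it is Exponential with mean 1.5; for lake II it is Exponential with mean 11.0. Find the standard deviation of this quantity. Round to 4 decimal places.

9.7550

Per component, I: μ=1.5, E[X²]=4.5; II: μ=11, E[X²]=242.
E[X] = 0.4·1.5 + 0.6·11 = 7.2.
E[X²] = 0.4·4.5 + 0.6·242 = 147.
Var(X) = E[X²] − (E[X])² = 147 − 51.84 = 95.16.
SD(X) = √95.16 = 9.755.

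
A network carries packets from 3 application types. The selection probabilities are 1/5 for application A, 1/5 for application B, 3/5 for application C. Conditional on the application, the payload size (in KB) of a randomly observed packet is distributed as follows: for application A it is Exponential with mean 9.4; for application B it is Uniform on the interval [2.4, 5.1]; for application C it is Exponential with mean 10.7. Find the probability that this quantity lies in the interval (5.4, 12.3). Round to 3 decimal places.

0.231

Conditional on each application, P(5.4 < X < 12.3): A: 0.292782; B: 0; C: 0.286918.
By total probability, P(5.4 < X < 12.3) = 0.2·0.292782 + 0.2·0 + 0.6·0.286918 = 0.230707.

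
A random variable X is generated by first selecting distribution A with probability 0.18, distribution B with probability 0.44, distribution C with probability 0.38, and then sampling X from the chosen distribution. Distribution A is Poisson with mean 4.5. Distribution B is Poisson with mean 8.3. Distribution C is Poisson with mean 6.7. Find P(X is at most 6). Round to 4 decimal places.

Conditional on each component, P(X ≤ 6): A: 0.831051; B: 0.278121; C: 0.495297.
By total probability, P(X ≤ 6) = 0.18·0.831051 + 0.44·0.278121 + 0.38·0.495297 = 0.460175.

0.4602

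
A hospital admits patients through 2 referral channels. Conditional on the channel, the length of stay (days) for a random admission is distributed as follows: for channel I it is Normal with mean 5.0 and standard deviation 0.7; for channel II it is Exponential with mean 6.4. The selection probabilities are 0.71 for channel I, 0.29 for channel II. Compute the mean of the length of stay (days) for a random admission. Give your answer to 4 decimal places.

Component means — I: 5; II: 6.4.
E[X] = 0.71·5 + 0.29·6.4 = 5.406.

5.4060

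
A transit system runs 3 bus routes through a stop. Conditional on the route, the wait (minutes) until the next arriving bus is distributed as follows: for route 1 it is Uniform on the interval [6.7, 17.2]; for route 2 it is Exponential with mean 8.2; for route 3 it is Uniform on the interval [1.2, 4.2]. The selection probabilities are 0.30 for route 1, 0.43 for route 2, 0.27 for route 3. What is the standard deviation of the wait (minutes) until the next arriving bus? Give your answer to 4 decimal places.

Per component, 1: μ=11.95, E[X²]=151.99; 2: μ=8.2, E[X²]=134.48; 3: μ=2.7, E[X²]=8.04.
E[X] = 0.3·11.95 + 0.43·8.2 + 0.27·2.7 = 7.84.
E[X²] = 0.3·151.99 + 0.43·134.48 + 0.27·8.04 = 105.594.
Var(X) = E[X²] − (E[X])² = 105.594 − 61.4656 = 44.1286.
SD(X) = √44.1286 = 6.64294.

6.6429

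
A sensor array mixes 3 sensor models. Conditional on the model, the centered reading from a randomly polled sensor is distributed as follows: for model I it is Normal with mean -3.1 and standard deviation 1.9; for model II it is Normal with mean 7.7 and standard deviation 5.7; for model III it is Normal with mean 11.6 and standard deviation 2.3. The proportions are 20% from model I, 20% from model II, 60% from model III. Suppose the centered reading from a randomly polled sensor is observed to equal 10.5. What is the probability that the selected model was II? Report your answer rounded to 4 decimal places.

0.1179

Likelihoods f(10.5 | ·): I: 1.57224e-12; II: 0.062035; III: 0.154708.
Posterior ∝ prior × likelihood. Numerator for II: 0.2·0.062035 = 0.012407.
Normalizing constant: 0.2·1.57224e-12 + 0.2·0.062035 + 0.6·0.154708 = 0.105232.
P(II | observation) = 0.012407 / 0.105232 = 0.117901.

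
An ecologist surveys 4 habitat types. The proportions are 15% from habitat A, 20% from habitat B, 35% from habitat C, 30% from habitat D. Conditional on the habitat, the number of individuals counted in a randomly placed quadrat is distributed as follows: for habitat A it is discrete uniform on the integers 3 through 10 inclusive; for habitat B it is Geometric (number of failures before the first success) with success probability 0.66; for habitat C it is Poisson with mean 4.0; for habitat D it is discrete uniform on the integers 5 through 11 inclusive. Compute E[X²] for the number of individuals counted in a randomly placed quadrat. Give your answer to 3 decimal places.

For each component E[X²] = Var + (mean)², giving A: 47.5; B: 1.04591; C: 20; D: 68.
Overall E[X²] = 0.15·47.5 + 0.2·1.04591 + 0.35·20 + 0.3·68 = 34.7342.

34.734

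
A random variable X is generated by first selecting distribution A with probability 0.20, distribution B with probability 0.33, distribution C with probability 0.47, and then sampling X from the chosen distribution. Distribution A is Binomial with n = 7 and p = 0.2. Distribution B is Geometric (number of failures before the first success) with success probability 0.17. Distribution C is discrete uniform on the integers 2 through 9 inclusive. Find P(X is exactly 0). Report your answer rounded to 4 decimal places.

0.0980

Conditional on each component, P(X = 0): A: 0.209715; B: 0.17; C: 0.
By total probability, P(X = 0) = 0.2·0.209715 + 0.33·0.17 + 0.47·0 = 0.098043.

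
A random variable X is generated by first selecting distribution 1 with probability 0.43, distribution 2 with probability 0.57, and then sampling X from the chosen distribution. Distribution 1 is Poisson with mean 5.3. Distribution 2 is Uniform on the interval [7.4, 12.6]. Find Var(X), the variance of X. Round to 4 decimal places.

Per component, 1: μ=5.3, E[X²]=33.39; 2: μ=10, E[X²]=102.253.
E[X] = 0.43·5.3 + 0.57·10 = 7.979.
E[X²] = 0.43·33.39 + 0.57·102.253 = 72.6421.
Var(X) = E[X²] − (E[X])² = 72.6421 − 63.6644 = 8.97766.

8.9777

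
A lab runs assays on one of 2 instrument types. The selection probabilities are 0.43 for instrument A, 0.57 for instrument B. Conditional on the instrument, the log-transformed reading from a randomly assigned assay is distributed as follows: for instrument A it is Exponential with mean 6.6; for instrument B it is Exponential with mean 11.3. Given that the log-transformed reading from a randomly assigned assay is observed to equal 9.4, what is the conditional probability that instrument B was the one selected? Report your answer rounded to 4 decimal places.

0.5833

Likelihoods f(9.4 | ·): A: 0.0364683; B: 0.0385168.
Posterior ∝ prior × likelihood. Numerator for B: 0.57·0.0385168 = 0.0219546.
Normalizing constant: 0.43·0.0364683 + 0.57·0.0385168 = 0.0376359.
P(B | observation) = 0.0219546 / 0.0376359 = 0.583341.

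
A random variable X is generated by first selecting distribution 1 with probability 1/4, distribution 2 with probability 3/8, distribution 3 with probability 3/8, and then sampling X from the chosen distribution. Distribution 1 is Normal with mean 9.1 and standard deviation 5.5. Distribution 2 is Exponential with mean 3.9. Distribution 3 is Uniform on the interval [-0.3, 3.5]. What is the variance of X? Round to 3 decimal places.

Per component, 1: μ=9.1, E[X²]=113.06; 2: μ=3.9, E[X²]=30.42; 3: μ=1.6, E[X²]=3.76333.
E[X] = 0.25·9.1 + 0.375·3.9 + 0.375·1.6 = 4.3375.
E[X²] = 0.25·113.06 + 0.375·30.42 + 0.375·3.76333 = 41.0837.
Var(X) = E[X²] − (E[X])² = 41.0837 − 18.8139 = 22.2698.

22.270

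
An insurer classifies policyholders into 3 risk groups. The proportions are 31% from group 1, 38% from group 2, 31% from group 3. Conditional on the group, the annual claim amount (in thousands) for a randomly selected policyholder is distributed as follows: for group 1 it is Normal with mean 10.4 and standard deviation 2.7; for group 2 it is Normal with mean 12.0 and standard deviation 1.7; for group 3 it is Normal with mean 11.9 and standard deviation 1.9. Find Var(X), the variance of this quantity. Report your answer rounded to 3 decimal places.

4.996

Per component, 1: μ=10.4, E[X²]=115.45; 2: μ=12, E[X²]=146.89; 3: μ=11.9, E[X²]=145.22.
E[X] = 0.31·10.4 + 0.38·12 + 0.31·11.9 = 11.473.
E[X²] = 0.31·115.45 + 0.38·146.89 + 0.31·145.22 = 136.626.
Var(X) = E[X²] − (E[X])² = 136.626 − 131.63 = 4.99617.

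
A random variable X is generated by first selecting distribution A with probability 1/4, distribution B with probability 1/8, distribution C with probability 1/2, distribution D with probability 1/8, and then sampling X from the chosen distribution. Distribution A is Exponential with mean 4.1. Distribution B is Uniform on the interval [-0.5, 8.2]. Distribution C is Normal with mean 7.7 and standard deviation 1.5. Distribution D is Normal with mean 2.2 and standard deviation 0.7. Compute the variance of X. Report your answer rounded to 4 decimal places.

Per component, A: μ=4.1, E[X²]=33.62; B: μ=3.85, E[X²]=21.13; C: μ=7.7, E[X²]=61.54; D: μ=2.2, E[X²]=5.33.
E[X] = 0.25·4.1 + 0.125·3.85 + 0.5·7.7 + 0.125·2.2 = 5.63125.
E[X²] = 0.25·33.62 + 0.125·21.13 + 0.5·61.54 + 0.125·5.33 = 42.4825.
Var(X) = E[X²] − (E[X])² = 42.4825 − 31.711 = 10.7715.

10.7715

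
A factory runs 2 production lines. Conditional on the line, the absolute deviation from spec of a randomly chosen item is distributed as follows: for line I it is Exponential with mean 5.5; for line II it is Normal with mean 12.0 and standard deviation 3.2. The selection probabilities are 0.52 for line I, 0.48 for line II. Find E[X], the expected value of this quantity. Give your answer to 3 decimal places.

8.620

Component means — I: 5.5; II: 12.
E[X] = 0.52·5.5 + 0.48·12 = 8.62.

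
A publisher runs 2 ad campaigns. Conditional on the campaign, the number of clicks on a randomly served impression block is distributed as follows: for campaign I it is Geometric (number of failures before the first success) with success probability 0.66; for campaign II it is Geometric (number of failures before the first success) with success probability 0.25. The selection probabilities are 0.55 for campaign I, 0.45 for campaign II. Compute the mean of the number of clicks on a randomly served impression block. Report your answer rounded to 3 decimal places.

Component means — I: 0.515152; II: 3.
E[X] = 0.55·0.515152 + 0.45·3 = 1.63333.

1.633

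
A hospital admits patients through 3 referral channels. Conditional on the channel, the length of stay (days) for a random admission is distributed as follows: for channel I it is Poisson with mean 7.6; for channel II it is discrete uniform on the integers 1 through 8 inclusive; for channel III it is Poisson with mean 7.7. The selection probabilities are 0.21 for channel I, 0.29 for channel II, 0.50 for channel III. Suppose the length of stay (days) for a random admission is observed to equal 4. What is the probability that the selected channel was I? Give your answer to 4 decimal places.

Likelihoods P(X=4 | ·): I: 0.0695673; II: 0.125; III: 0.0663261.
Posterior ∝ prior × likelihood. Numerator for I: 0.21·0.0695673 = 0.0146091.
Normalizing constant: 0.21·0.0695673 + 0.29·0.125 + 0.5·0.0663261 = 0.0840222.
P(I | observation) = 0.0146091 / 0.0840222 = 0.173872.

0.1739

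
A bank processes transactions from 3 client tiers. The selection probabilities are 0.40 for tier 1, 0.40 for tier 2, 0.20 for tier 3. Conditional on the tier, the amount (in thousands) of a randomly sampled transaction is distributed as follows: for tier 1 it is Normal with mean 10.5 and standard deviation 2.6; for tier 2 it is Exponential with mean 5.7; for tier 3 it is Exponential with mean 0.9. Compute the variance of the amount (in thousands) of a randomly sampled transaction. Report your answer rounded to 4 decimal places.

28.7644

Per component, 1: μ=10.5, E[X²]=117.01; 2: μ=5.7, E[X²]=64.98; 3: μ=0.9, E[X²]=1.62.
E[X] = 0.4·10.5 + 0.4·5.7 + 0.2·0.9 = 6.66.
E[X²] = 0.4·117.01 + 0.4·64.98 + 0.2·1.62 = 73.12.
Var(X) = E[X²] − (E[X])² = 73.12 − 44.3556 = 28.7644.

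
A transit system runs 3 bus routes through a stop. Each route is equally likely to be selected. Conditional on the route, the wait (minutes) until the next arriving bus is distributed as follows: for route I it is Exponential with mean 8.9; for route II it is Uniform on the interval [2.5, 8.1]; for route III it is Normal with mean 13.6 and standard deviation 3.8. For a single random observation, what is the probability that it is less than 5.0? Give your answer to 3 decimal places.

Conditional on each route, P(X < 5.0): I: 0.429817; II: 0.446429; III: 0.011813.
By total probability, P(X < 5.0) = 0.333333·0.429817 + 0.333333·0.446429 + 0.333333·0.011813 = 0.296019.

0.296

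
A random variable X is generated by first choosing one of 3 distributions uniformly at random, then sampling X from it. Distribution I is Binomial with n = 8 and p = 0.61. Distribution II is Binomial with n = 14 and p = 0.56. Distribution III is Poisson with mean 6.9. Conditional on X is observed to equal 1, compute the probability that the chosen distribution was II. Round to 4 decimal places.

Likelihoods P(X=1 | ·): I: 0.00669687; II: 0.000181636; III: 0.00695372.
Posterior ∝ prior × likelihood. Numerator for II: 0.333333·0.000181636 = 6.05452e-05.
Normalizing constant: 0.333333·0.00669687 + 0.333333·0.000181636 + 0.333333·0.00695372 = 0.00461074.
P(II | observation) = 6.05452e-05 / 0.00461074 = 0.0131313.

0.0131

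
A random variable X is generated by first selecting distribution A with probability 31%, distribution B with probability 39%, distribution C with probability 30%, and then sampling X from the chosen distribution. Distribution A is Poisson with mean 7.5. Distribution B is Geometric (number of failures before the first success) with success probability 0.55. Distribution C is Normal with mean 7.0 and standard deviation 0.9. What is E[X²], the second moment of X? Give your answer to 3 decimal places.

35.547

For each component E[X²] = Var + (mean)², giving A: 63.75; B: 2.15702; C: 49.81.
Overall E[X²] = 0.31·63.75 + 0.39·2.15702 + 0.3·49.81 = 35.5467.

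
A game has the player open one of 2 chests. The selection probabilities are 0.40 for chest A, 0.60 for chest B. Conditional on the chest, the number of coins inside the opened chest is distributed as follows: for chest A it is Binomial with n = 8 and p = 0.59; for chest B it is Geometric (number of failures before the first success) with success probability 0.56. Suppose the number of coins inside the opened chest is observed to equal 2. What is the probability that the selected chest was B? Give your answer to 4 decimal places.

0.7784

Likelihoods P(X=2 | ·): A: 0.0462983; B: 0.108416.
Posterior ∝ prior × likelihood. Numerator for B: 0.6·0.108416 = 0.0650496.
Normalizing constant: 0.4·0.0462983 + 0.6·0.108416 = 0.0835689.
P(B | observation) = 0.0650496 / 0.0835689 = 0.778395.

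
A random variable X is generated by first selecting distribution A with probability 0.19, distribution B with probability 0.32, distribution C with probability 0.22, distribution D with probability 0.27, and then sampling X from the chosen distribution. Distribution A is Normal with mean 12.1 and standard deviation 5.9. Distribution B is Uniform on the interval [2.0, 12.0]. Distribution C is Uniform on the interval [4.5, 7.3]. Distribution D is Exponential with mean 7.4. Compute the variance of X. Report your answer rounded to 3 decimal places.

28.764

Per component, A: μ=12.1, E[X²]=181.22; B: μ=7, E[X²]=57.3333; C: μ=5.9, E[X²]=35.4633; D: μ=7.4, E[X²]=109.52.
E[X] = 0.19·12.1 + 0.32·7 + 0.22·5.9 + 0.27·7.4 = 7.835.
E[X²] = 0.19·181.22 + 0.32·57.3333 + 0.22·35.4633 + 0.27·109.52 = 90.1508.
Var(X) = E[X²] − (E[X])² = 90.1508 − 61.3872 = 28.7636.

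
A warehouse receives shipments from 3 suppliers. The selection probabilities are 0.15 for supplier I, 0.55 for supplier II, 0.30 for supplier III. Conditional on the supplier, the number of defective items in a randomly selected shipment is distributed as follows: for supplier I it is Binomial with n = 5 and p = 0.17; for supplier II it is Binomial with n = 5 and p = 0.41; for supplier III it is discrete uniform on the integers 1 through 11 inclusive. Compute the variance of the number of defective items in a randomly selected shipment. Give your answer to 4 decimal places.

Per component, I: μ=0.85, E[X²]=1.428; II: μ=2.05, E[X²]=5.412; III: μ=6, E[X²]=46.
E[X] = 0.15·0.85 + 0.55·2.05 + 0.3·6 = 3.055.
E[X²] = 0.15·1.428 + 0.55·5.412 + 0.3·46 = 16.9908.
Var(X) = E[X²] − (E[X])² = 16.9908 − 9.33302 = 7.65778.

7.6578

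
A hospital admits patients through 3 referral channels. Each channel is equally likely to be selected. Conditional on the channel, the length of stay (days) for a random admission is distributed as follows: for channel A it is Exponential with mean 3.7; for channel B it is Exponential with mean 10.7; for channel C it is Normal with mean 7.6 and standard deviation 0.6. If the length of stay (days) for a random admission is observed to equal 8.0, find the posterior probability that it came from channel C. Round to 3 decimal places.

Likelihoods f(8.0 | ·): A: 0.0311016; B: 0.0442497; C: 0.532413.
Posterior ∝ prior × likelihood. Numerator for C: 0.333333·0.532413 = 0.177471.
Normalizing constant: 0.333333·0.0311016 + 0.333333·0.0442497 + 0.333333·0.532413 = 0.202588.
P(C | observation) = 0.177471 / 0.202588 = 0.876019.

0.876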